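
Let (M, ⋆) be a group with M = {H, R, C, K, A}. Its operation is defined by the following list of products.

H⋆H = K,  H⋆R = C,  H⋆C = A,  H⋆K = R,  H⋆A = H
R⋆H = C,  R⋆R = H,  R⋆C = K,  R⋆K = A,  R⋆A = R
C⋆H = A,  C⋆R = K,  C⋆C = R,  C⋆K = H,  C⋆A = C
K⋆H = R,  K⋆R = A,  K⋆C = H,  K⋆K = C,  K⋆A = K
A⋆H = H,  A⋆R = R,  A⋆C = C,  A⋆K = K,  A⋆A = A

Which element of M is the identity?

A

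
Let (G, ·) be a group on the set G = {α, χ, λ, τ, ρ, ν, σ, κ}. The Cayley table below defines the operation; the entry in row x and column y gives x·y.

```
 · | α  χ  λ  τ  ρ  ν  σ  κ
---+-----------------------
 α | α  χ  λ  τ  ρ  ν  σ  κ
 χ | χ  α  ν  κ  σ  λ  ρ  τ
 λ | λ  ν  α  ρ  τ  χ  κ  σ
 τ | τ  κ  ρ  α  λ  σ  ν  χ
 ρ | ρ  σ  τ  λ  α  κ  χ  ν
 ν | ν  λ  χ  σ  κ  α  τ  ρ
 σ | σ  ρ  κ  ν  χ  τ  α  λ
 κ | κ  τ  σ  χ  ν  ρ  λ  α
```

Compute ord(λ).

2

The identity element is α (its row matches the header).
λ^1 = λ
λ^2 = λ·λ = α
The first power of λ equal to the identity is λ^2, so ord(λ) = 2.
(Structurally, G here is isomorphic to the elementary abelian group (Z_2)^3.)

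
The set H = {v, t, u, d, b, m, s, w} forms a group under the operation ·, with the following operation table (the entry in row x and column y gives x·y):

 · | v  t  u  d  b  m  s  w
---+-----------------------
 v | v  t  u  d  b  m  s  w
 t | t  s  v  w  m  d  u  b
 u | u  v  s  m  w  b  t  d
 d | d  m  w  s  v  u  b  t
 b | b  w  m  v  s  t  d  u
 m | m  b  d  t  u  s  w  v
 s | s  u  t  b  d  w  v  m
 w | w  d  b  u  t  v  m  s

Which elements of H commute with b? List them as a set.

{b, d, s, v}

Compare row b with column b entry by entry.
d·b = v = b·d, so d commutes with b.
u·b = w but b·u = m, so u does not.
Collecting the elements that commute with b: C(b) = {b, d, s, v}.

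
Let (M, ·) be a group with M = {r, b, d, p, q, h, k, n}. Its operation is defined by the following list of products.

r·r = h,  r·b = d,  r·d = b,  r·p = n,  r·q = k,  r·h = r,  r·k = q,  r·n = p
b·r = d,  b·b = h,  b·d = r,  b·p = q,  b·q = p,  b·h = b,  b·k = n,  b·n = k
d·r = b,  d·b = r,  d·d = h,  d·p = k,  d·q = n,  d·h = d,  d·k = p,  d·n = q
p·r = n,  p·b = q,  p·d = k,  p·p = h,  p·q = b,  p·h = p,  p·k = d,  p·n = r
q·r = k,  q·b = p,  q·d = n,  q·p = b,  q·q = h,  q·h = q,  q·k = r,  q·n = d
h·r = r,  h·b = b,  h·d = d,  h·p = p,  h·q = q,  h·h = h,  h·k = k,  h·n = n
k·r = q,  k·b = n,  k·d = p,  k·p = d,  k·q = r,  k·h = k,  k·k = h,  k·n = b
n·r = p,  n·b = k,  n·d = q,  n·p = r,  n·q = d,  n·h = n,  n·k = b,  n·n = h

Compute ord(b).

2

The identity element is h (its row matches the header).
b^1 = b
b^2 = b·b = h
The first power of b equal to the identity is b^2, so ord(b) = 2.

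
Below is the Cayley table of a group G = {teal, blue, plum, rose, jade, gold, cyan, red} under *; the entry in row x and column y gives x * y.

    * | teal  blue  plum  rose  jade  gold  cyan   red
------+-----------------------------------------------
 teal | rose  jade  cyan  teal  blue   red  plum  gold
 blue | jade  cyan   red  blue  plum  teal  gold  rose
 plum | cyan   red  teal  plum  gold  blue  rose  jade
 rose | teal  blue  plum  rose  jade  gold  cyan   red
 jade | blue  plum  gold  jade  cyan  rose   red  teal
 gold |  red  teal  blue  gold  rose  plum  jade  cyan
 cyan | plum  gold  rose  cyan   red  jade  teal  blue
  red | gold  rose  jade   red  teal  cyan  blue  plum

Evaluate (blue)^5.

blue^1 = blue
blue^2 = blue * blue = cyan
blue^3 = cyan * blue = gold
blue^4 = gold * blue = teal
blue^5 = teal * blue = jade

jade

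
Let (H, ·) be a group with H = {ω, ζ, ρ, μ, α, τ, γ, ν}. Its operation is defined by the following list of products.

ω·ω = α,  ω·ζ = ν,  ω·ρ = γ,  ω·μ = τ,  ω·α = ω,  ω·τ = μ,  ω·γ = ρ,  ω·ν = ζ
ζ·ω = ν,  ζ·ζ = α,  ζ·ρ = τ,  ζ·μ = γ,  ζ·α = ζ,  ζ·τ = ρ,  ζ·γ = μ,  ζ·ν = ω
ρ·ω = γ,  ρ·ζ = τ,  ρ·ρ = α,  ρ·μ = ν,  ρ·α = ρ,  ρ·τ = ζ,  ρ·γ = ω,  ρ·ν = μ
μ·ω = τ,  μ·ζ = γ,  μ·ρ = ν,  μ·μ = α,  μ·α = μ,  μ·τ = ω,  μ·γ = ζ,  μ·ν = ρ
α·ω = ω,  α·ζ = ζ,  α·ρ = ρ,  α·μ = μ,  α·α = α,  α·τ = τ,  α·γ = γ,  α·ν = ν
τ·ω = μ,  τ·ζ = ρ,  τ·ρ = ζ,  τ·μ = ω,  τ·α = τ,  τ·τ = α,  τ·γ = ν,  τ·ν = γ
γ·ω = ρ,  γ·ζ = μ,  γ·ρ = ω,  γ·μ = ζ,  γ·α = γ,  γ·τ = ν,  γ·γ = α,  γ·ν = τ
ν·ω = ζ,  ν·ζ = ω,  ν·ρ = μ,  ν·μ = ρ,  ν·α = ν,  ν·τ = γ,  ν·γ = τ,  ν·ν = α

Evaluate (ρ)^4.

ρ^1 = ρ
ρ^2 = ρ·ρ = α
ρ^3 = α·ρ = ρ
ρ^4 = ρ·ρ = α

α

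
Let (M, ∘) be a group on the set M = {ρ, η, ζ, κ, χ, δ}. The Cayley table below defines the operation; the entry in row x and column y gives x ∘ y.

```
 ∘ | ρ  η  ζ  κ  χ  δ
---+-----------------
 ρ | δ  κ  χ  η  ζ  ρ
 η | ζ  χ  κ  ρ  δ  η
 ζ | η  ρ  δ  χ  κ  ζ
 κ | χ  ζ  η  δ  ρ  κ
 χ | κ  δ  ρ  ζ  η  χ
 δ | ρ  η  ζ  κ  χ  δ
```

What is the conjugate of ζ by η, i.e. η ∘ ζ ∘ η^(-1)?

ρ

The identity is δ. In row η, the entry δ sits in column χ, so η^(-1) = χ.
η ∘ ζ = κ
κ ∘ χ = ρ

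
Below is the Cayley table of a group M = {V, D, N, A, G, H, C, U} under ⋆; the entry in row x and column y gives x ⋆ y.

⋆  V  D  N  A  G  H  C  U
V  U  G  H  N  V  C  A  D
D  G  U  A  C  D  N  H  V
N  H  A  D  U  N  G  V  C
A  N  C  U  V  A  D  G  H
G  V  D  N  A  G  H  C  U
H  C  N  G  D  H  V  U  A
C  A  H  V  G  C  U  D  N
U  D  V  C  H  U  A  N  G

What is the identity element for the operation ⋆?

G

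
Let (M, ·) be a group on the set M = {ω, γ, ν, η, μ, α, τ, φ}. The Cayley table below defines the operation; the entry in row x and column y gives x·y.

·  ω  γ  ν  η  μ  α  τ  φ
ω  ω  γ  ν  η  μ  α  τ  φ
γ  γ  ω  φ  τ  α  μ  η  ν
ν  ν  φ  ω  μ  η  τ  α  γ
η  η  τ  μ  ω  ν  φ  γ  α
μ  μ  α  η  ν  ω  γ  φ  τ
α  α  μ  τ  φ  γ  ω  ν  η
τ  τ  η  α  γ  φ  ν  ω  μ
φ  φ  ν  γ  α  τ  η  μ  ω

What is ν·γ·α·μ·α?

τ

ν·γ = φ
φ·α = η
η·μ = ν
ν·α = τ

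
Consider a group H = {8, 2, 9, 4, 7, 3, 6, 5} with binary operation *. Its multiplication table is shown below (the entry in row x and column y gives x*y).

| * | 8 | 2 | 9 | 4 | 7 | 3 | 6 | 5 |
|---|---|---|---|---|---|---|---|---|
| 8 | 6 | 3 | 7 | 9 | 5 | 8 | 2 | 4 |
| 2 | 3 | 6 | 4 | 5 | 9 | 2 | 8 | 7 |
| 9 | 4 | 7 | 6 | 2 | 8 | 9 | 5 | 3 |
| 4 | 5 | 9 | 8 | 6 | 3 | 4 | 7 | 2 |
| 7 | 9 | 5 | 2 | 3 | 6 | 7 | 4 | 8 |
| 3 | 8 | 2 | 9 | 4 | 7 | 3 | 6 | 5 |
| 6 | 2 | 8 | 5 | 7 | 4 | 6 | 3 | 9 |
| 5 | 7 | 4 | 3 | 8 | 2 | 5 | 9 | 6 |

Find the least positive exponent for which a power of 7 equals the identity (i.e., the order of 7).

4

The identity element is 3 (its row matches the header).
7^1 = 7
7^2 = 7*7 = 6
7^3 = 6*7 = 4
7^4 = 4*7 = 3
The first power of 7 equal to the identity is 7^4, so ord(7) = 4.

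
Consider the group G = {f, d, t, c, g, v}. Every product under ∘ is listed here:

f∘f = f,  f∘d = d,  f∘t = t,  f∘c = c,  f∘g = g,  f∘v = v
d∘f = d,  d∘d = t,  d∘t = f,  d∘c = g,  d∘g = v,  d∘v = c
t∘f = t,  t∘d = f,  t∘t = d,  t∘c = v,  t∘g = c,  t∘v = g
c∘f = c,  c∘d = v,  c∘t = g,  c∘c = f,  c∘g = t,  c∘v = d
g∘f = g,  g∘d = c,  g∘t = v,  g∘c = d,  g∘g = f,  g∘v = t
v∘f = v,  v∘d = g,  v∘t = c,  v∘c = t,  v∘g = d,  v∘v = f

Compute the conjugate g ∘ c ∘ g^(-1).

The identity is f. In row g, the entry f sits in column g, so g^(-1) = g.
g ∘ c = d
d ∘ g = v
(Structurally, G here is isomorphic to the symmetric group S_3.)

v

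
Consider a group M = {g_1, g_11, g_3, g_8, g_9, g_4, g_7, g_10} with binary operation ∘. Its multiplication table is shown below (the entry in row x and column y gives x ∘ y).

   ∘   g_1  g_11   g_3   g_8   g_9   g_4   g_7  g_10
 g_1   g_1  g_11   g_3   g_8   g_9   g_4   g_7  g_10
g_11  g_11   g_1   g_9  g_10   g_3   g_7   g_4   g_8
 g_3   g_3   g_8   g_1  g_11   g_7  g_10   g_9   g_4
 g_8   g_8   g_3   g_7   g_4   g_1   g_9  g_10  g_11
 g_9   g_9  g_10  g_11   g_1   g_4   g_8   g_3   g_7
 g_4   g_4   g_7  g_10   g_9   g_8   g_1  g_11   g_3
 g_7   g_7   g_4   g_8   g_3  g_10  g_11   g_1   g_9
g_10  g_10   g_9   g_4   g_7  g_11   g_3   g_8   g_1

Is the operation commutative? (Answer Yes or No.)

No

g_9 ∘ g_10 = g_7 but g_10 ∘ g_9 = g_11.
Since g_9 and g_10 do not commute, M is not abelian.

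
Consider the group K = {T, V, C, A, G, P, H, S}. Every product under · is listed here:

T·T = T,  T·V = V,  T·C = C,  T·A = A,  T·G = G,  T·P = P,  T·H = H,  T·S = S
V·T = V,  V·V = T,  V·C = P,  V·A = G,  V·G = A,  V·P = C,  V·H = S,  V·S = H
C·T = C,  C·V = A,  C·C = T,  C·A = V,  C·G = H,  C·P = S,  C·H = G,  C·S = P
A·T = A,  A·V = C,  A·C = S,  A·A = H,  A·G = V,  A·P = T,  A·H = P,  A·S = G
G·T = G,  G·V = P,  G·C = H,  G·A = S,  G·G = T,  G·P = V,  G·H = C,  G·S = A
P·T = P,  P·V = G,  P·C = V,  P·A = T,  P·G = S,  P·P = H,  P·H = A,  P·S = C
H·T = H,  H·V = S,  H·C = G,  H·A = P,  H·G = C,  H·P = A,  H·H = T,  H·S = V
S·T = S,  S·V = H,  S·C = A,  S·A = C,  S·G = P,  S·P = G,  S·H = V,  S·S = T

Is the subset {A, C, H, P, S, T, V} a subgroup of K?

P·V = G, which is not in {A, C, H, P, S, T, V}.
The subset is not closed under ·, so it is not a subgroup.

No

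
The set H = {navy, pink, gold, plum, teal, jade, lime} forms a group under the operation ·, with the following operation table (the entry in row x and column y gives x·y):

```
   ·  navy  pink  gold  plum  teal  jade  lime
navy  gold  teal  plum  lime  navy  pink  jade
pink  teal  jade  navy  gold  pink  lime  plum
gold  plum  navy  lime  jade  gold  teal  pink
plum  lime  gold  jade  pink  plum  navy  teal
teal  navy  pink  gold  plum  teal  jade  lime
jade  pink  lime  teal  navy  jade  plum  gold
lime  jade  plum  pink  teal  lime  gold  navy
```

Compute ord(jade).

7

The identity element is teal (its row matches the header).
jade^1 = jade
jade^2 = jade·jade = plum
jade^3 = plum·jade = navy
jade^4 = navy·jade = pink
jade^5 = pink·jade = lime
jade^6 = lime·jade = gold
jade^7 = gold·jade = teal
The first power of jade equal to the identity is jade^7, so ord(jade) = 7.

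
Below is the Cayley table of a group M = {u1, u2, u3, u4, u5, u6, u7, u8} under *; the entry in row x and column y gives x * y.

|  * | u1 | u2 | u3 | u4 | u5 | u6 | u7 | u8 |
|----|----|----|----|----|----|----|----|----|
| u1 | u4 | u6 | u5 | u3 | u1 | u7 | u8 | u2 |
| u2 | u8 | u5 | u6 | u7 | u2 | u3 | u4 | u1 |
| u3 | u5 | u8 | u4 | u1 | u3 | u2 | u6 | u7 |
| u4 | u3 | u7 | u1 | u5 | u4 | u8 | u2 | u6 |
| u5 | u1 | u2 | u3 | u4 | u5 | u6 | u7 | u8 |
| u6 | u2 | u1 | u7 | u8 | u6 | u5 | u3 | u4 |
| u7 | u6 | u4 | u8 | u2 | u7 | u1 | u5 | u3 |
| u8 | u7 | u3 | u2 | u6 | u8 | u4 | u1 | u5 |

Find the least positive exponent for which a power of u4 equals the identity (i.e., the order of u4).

The identity element is u5 (its row matches the header).
u4^1 = u4
u4^2 = u4 * u4 = u5
The first power of u4 equal to the identity is u4^2, so ord(u4) = 2.

2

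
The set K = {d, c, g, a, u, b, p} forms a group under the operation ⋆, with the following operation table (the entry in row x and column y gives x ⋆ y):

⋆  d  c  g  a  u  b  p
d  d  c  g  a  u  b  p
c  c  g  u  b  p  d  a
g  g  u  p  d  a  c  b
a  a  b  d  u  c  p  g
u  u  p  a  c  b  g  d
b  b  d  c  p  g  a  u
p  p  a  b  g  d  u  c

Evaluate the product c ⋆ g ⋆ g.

c ⋆ g = u
u ⋆ g = a

a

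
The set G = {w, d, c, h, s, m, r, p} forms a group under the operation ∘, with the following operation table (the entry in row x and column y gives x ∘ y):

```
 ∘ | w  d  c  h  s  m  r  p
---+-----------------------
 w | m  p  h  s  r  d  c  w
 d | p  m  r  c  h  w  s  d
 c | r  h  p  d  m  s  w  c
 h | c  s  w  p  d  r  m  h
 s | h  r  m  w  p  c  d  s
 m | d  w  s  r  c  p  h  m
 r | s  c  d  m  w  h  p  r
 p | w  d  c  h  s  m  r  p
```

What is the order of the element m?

The identity element is p (its row matches the header).
m^1 = m
m^2 = m ∘ m = p
The first power of m equal to the identity is m^2, so ord(m) = 2.
(Structurally, G here is isomorphic to the dihedral group D_4.)

2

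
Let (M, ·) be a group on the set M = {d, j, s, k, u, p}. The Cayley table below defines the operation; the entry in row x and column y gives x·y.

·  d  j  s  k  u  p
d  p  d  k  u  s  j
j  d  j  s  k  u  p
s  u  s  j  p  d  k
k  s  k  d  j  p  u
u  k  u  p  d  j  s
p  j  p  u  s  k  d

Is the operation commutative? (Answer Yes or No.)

No

p·u = k but u·p = s.
Since p and u do not commute, M is not abelian.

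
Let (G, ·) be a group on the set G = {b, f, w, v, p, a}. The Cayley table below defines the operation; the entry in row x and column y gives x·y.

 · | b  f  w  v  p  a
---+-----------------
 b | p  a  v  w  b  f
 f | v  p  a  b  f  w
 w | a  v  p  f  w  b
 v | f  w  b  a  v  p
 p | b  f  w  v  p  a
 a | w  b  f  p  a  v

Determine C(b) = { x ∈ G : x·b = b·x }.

Compare row b with column b entry by entry.
w·b = a but b·w = v, so w does not.
Collecting the elements that commute with b: C(b) = {b, p}.

{b, p}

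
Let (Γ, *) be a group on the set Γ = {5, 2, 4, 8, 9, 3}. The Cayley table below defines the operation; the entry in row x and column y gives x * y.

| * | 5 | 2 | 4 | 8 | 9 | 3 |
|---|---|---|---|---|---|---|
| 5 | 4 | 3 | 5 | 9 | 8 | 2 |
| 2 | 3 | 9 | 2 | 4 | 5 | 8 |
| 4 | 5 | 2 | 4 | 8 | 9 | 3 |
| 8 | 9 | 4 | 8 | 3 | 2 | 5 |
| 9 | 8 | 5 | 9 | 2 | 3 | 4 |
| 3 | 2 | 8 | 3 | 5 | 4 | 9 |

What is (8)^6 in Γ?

4

8^1 = 8
8^2 = 8 * 8 = 3
8^3 = 3 * 8 = 5
8^4 = 5 * 8 = 9
8^5 = 9 * 8 = 2
8^6 = 2 * 8 = 4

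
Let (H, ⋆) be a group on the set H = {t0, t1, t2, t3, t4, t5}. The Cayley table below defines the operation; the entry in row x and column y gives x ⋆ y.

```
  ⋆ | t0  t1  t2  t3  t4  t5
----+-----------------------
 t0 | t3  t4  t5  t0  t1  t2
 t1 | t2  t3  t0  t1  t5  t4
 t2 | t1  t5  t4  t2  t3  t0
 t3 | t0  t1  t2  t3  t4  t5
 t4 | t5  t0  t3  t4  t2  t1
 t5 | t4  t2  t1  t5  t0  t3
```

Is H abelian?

t4 ⋆ t5 = t1 but t5 ⋆ t4 = t0.
Since t4 and t5 do not commute, H is not abelian.

No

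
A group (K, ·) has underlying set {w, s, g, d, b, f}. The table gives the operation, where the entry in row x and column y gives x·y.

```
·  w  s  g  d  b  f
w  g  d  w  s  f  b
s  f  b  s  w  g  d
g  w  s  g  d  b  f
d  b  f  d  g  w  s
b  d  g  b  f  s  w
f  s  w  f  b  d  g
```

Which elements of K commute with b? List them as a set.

{b, g, s}

Compare row b with column b entry by entry.
s·b = g = b·s, so s commutes with b.
f·b = d but b·f = w, so f does not.
Collecting the elements that commute with b: C(b) = {b, g, s}.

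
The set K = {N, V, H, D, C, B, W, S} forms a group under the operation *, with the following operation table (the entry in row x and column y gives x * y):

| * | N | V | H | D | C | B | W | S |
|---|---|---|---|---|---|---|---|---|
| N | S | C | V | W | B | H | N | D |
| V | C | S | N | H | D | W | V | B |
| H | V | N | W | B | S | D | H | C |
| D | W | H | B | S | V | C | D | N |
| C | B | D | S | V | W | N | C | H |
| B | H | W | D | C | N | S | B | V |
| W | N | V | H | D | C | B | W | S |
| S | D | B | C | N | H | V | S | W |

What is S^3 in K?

S^1 = S
S^2 = S * S = W
S^3 = W * S = S

S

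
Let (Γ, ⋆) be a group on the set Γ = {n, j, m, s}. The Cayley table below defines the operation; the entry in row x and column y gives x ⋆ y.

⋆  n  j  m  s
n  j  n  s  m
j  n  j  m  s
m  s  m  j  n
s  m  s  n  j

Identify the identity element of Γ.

j

The identity e satisfies e ⋆ x = x for all x, so its row in the table reproduces the column headers.
Row j reads: n, j, m, s — exactly the header order. So j is the identity.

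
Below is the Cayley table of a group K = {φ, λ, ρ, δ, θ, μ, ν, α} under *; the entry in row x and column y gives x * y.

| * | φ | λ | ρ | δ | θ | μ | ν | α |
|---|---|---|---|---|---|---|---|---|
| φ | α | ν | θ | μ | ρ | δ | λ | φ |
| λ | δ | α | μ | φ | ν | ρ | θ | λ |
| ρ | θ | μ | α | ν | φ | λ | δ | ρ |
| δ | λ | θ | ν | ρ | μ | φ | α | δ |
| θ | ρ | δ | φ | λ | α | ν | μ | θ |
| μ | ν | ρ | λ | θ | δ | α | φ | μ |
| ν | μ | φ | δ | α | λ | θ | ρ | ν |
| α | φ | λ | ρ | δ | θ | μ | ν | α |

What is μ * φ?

Read row μ, column φ: μ * φ = ν.

ν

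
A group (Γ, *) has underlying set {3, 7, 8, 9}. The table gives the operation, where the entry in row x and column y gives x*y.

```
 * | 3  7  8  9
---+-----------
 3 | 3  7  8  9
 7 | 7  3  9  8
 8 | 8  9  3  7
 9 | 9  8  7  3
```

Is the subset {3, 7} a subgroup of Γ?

{3, 7} contains the identity 3.
Checking products: every product of two elements of {3, 7} (read from the table) lies in {3, 7}, so the set is closed.
In a finite group, a nonempty closed subset is a subgroup. So {3, 7} ≤ Γ.

Yes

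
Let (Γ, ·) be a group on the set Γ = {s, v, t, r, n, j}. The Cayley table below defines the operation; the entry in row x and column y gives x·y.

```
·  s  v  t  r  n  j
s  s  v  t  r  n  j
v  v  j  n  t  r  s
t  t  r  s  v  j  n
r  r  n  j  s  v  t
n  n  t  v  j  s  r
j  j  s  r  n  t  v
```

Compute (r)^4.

s

r^1 = r
r^2 = r·r = s
r^3 = s·r = r
r^4 = r·r = s
(Structurally, Γ here is isomorphic to the symmetric group S_3.)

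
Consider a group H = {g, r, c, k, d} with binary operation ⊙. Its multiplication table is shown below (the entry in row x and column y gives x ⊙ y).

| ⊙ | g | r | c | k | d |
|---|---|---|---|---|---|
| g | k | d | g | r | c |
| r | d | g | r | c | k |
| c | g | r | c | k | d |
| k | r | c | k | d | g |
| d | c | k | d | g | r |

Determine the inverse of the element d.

First locate the identity: row c matches the header, so c is the identity.
Scan row d for c: d ⊙ g = c. Hence d^(-1) = g.
(Structurally, H here is isomorphic to the cyclic group Z_5.)

g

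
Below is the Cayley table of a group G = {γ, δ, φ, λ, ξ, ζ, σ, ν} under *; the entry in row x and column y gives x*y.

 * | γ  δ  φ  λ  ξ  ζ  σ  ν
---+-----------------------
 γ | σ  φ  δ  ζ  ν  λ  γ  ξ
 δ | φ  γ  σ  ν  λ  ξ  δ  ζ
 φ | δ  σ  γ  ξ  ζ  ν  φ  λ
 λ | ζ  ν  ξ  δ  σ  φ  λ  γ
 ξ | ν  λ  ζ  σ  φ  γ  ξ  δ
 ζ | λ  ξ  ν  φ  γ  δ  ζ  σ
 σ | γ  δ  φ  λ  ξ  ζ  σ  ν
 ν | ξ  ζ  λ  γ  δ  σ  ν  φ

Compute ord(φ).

4

The identity element is σ (its row matches the header).
φ^1 = φ
φ^2 = φ*φ = γ
φ^3 = γ*φ = δ
φ^4 = δ*φ = σ
The first power of φ equal to the identity is φ^4, so ord(φ) = 4.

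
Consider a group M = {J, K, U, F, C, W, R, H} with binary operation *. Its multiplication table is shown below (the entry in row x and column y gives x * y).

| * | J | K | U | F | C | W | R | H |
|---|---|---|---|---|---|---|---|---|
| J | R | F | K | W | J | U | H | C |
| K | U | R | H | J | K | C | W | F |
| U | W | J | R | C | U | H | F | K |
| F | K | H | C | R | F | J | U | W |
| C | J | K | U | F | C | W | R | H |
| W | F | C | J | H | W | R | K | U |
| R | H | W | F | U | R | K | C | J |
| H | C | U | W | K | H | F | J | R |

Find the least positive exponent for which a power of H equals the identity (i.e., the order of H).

The identity element is C (its row matches the header).
H^1 = H
H^2 = H * H = R
H^3 = R * H = J
H^4 = J * H = C
The first power of H equal to the identity is H^4, so ord(H) = 4.

4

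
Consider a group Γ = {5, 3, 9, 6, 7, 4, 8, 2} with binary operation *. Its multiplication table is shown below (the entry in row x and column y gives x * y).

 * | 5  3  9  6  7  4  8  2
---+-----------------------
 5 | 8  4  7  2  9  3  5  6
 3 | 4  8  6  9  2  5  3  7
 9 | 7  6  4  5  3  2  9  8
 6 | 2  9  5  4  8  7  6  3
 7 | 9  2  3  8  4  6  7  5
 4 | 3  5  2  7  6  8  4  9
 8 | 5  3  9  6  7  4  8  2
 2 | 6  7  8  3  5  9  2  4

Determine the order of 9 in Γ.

4

The identity element is 8 (its row matches the header).
9^1 = 9
9^2 = 9 * 9 = 4
9^3 = 4 * 9 = 2
9^4 = 2 * 9 = 8
The first power of 9 equal to the identity is 9^4, so ord(9) = 4.
(Structurally, Γ here is isomorphic to Z_2 x Z_4.)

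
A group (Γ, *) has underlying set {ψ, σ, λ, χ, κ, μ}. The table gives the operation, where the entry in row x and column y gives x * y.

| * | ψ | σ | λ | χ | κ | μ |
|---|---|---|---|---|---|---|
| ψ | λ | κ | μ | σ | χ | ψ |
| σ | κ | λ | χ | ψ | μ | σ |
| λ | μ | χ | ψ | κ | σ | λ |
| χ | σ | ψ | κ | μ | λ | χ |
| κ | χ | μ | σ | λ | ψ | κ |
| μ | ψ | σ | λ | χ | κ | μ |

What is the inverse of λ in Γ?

First locate the identity: row μ matches the header, so μ is the identity.
Scan row λ for μ: λ * ψ = μ. Hence λ^(-1) = ψ.

ψ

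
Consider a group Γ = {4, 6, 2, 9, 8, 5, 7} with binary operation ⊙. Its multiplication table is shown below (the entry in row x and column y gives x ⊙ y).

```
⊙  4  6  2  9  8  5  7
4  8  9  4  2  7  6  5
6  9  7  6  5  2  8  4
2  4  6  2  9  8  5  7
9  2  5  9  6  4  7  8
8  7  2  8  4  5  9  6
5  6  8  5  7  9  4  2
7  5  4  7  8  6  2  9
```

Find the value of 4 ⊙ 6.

9

Read row 4, column 6: 4 ⊙ 6 = 9.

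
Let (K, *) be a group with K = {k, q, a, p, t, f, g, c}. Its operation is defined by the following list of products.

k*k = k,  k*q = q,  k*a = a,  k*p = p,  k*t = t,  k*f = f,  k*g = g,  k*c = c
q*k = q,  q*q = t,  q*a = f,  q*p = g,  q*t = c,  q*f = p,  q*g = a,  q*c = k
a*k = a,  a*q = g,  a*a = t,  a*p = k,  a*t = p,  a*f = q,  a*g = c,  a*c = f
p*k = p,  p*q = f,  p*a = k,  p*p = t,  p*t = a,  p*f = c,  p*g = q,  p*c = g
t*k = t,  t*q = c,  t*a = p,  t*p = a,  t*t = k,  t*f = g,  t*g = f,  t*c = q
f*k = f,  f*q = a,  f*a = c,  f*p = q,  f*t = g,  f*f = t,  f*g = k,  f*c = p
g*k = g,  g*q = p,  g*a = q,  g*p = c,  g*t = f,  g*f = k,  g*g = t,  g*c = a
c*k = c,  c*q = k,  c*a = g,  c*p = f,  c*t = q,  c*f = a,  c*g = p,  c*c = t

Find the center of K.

An element z is central iff its row equals its column in the table.
For c: c*g = p ≠ a = g*c, so c ∉ Z.
Checking each element this way leaves Z(K) = {k, t}.
(Structurally, K here is isomorphic to the quaternion group Q_8.)

{k, t}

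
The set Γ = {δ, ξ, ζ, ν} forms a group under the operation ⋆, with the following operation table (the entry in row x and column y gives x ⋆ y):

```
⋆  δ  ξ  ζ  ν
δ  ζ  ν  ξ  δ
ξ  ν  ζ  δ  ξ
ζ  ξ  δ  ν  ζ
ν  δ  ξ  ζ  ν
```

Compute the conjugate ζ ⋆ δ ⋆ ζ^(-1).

The identity is ν. In row ζ, the entry ν sits in column ζ, so ζ^(-1) = ζ.
ζ ⋆ δ = ξ
ξ ⋆ ζ = δ

δ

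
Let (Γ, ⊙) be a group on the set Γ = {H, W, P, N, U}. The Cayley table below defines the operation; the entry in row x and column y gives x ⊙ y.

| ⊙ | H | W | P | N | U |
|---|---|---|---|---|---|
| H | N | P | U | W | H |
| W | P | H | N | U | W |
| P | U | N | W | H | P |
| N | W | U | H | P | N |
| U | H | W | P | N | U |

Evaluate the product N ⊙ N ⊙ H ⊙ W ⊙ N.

U

N ⊙ N = P
P ⊙ H = U
U ⊙ W = W
W ⊙ N = U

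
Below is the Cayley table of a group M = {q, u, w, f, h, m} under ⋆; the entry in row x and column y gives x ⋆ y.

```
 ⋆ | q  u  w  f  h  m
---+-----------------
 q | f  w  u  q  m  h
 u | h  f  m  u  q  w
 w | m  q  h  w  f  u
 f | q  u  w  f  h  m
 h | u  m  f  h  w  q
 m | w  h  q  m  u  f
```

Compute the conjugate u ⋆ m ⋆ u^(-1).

The identity is f. In row u, the entry f sits in column u, so u^(-1) = u.
u ⋆ m = w
w ⋆ u = q

q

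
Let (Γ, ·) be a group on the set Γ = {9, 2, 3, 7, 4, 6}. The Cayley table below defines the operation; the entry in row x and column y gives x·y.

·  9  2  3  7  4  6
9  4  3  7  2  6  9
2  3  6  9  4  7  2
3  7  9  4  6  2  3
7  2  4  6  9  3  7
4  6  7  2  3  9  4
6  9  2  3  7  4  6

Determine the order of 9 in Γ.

3

The identity element is 6 (its row matches the header).
9^1 = 9
9^2 = 9·9 = 4
9^3 = 4·9 = 6
The first power of 9 equal to the identity is 9^3, so ord(9) = 3.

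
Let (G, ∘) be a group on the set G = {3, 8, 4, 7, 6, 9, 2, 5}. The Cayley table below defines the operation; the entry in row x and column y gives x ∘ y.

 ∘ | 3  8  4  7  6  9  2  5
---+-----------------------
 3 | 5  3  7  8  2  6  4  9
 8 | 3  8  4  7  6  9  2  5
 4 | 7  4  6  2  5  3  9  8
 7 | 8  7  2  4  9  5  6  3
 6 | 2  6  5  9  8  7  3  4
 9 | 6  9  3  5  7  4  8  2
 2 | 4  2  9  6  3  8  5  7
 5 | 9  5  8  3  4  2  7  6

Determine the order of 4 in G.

4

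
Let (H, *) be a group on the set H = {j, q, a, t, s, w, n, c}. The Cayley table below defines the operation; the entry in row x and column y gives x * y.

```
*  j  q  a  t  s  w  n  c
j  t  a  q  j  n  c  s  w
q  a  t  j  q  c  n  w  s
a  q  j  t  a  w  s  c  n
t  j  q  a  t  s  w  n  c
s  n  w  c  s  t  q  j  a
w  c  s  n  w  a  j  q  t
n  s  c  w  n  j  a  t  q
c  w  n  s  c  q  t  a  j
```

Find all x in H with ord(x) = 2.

{a, j, n, q, s}

Identity is t. Compute the order of each non-identity element by repeated multiplication:
  j: j → t  (order 2)
  q: q → t  (order 2)
  a: a → t  (order 2)
  s: s → t  (order 2)
  w: w → j → c → t  (order 4)
  n: n → t  (order 2)
  c: c → j → w → t  (order 4)
Elements of order 2: {a, j, n, q, s}.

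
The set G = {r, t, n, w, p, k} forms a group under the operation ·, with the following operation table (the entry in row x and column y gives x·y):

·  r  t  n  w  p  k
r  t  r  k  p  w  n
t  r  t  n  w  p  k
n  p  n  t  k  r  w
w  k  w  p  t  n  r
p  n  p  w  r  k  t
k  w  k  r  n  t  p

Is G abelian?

No

k·w = n but w·k = r.
Since k and w do not commute, G is not abelian.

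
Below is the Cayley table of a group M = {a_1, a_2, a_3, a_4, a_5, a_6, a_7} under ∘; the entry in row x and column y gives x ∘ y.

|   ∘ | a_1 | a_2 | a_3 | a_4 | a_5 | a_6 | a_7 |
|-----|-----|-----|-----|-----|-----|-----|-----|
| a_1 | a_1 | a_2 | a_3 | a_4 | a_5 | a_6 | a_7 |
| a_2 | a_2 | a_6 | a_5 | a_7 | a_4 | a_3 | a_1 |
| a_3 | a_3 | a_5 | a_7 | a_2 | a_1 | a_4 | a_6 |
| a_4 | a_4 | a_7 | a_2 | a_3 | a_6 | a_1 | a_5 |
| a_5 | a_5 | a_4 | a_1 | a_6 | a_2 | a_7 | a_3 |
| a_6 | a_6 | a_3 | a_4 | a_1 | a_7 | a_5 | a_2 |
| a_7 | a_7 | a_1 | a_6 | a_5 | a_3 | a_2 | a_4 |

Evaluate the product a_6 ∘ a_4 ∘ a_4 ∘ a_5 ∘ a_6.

a_6 ∘ a_4 = a_1
a_1 ∘ a_4 = a_4
a_4 ∘ a_5 = a_6
a_6 ∘ a_6 = a_5

a_5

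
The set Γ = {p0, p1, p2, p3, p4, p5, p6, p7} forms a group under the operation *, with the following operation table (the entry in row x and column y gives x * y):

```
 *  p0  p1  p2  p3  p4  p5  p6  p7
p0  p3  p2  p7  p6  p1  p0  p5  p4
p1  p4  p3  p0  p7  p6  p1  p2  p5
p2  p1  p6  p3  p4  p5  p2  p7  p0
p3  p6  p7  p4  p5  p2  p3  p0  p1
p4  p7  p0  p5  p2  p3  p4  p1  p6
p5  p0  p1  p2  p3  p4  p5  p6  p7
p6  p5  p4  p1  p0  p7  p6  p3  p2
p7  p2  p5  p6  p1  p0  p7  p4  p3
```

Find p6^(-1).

p0

First locate the identity: row p5 matches the header, so p5 is the identity.
Scan row p6 for p5: p6 * p0 = p5. Hence p6^(-1) = p0.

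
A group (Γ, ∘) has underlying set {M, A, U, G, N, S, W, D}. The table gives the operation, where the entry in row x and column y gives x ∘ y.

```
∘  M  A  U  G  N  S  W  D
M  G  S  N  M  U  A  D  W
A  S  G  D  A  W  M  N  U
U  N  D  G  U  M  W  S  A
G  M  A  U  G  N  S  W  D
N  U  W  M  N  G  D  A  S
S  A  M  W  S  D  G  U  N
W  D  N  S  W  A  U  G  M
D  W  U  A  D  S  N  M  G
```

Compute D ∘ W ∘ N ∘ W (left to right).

S

D ∘ W = M
M ∘ N = U
U ∘ W = S
(Structurally, Γ here is isomorphic to the elementary abelian group (Z_2)^3.)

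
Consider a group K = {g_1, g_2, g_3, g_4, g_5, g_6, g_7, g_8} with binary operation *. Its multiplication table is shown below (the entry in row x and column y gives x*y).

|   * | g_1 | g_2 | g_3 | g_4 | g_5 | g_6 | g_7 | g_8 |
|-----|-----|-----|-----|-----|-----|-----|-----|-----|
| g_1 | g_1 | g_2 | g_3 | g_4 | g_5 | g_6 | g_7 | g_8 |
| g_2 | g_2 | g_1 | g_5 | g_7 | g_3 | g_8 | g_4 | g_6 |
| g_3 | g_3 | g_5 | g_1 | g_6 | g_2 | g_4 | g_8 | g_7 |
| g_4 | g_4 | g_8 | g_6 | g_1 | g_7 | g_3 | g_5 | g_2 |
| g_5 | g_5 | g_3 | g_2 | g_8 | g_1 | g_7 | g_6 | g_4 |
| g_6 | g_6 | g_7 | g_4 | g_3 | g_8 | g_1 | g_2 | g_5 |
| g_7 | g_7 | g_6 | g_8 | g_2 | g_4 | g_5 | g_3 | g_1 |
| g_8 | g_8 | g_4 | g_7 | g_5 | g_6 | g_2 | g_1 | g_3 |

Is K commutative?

g_8*g_4 = g_5 but g_4*g_8 = g_2.
Since g_8 and g_4 do not commute, K is not abelian.

No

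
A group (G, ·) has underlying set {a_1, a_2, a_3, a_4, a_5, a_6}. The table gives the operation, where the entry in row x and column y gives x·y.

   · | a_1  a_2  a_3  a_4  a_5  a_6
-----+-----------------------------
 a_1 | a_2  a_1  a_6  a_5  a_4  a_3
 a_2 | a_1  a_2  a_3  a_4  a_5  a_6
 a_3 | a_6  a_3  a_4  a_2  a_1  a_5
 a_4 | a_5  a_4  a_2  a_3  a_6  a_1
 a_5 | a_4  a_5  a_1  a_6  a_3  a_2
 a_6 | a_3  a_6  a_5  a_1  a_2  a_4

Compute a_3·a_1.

Read row a_3, column a_1: a_3·a_1 = a_6.

a_6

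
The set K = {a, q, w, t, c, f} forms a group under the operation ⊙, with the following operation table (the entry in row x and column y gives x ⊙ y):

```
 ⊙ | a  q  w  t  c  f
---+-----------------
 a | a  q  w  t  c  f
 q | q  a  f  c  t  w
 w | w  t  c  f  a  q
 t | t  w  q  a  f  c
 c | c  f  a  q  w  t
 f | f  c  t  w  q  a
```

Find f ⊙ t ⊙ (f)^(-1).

q

The identity is a. In row f, the entry a sits in column f, so f^(-1) = f.
f ⊙ t = w
w ⊙ f = q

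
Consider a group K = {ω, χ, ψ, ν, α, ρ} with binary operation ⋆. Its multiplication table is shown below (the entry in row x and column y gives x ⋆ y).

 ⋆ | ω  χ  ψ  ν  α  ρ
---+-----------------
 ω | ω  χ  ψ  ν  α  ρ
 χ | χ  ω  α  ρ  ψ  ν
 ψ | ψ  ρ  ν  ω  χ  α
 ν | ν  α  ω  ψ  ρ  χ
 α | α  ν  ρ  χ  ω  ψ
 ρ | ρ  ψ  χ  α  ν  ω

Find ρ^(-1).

ρ

First locate the identity: row ω matches the header, so ω is the identity.
Scan row ρ for ω: ρ ⋆ ρ = ω. Hence ρ^(-1) = ρ.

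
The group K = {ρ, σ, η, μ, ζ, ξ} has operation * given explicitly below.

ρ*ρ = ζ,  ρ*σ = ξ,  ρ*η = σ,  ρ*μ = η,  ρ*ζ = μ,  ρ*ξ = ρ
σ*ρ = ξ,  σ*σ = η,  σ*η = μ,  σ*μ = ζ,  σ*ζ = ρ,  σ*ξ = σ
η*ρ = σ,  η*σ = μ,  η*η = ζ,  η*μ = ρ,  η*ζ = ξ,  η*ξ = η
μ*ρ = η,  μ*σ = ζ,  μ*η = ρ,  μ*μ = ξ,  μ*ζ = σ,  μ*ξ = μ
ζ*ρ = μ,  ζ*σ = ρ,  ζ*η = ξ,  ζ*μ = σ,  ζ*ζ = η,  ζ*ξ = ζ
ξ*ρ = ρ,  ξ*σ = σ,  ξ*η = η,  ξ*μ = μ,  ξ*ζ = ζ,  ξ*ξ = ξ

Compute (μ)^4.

ξ

μ^1 = μ
μ^2 = μ * μ = ξ
μ^3 = ξ * μ = μ
μ^4 = μ * μ = ξ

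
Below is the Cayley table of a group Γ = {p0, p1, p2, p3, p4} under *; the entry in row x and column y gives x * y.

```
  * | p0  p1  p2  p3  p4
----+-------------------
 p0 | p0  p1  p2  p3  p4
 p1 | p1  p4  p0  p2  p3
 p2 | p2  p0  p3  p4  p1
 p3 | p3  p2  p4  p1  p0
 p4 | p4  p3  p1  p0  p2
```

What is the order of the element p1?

The identity element is p0 (its row matches the header).
p1^1 = p1
p1^2 = p1 * p1 = p4
p1^3 = p4 * p1 = p3
p1^4 = p3 * p1 = p2
p1^5 = p2 * p1 = p0
The first power of p1 equal to the identity is p1^5, so ord(p1) = 5.
(Structurally, Γ here is isomorphic to the cyclic group Z_5.)

5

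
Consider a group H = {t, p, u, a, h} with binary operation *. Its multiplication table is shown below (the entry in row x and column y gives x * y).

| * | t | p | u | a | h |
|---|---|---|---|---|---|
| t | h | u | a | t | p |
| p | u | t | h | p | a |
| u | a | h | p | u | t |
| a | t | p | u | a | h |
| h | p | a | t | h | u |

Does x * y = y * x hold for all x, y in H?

Yes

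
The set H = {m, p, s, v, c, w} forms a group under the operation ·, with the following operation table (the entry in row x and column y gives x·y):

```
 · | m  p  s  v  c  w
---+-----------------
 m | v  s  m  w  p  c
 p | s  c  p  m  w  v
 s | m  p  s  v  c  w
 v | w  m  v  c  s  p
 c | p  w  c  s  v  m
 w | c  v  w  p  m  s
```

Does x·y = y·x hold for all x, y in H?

Check whether the table is symmetric across its main diagonal.
Every entry (row x, col y) equals the entry (row y, col x), so H is abelian.

Yes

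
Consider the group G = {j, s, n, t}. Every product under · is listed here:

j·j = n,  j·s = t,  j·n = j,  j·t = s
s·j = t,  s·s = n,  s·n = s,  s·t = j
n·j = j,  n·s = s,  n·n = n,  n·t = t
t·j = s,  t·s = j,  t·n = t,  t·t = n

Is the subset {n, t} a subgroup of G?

Yes

{n, t} contains the identity n.
Checking products: every product of two elements of {n, t} (read from the table) lies in {n, t}, so the set is closed.
In a finite group, a nonempty closed subset is a subgroup. So {n, t} ≤ G.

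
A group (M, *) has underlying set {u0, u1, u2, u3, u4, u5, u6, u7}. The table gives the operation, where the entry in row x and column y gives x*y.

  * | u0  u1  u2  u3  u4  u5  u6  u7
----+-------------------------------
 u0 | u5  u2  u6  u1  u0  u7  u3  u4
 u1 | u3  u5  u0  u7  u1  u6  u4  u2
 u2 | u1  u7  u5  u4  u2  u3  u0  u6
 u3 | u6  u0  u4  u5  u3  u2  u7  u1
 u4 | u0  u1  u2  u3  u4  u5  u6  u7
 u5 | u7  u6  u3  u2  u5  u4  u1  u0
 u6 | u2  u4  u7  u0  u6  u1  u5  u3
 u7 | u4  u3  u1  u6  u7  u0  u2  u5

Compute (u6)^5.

u6

u6^1 = u6
u6^2 = u6*u6 = u5
u6^3 = u5*u6 = u1
u6^4 = u1*u6 = u4
u6^5 = u4*u6 = u6
(Structurally, M here is isomorphic to the quaternion group Q_8.)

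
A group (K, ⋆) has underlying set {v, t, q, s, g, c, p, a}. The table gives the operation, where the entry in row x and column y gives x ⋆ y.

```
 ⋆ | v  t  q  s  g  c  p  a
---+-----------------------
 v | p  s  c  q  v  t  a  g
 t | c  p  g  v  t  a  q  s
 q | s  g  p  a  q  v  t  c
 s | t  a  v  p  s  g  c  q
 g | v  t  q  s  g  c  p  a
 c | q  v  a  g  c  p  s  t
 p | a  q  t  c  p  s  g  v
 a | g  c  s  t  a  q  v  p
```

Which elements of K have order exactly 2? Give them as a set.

{p}

Identity is g. Compute the order of each non-identity element by repeated multiplication:
  v: v → p → a → g  (order 4)
  t: t → p → q → g  (order 4)
  q: q → p → t → g  (order 4)
  s: s → p → c → g  (order 4)
  c: c → p → s → g  (order 4)
  p: p → g  (order 2)
  a: a → p → v → g  (order 4)
Elements of order 2: {p}.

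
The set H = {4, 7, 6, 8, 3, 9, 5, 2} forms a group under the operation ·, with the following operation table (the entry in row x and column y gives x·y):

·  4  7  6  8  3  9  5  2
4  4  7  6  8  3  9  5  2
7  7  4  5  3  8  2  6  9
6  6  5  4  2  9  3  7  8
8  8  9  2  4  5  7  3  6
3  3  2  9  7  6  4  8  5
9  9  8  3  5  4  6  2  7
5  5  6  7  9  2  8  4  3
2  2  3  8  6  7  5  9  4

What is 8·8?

4

Read row 8, column 8: 8·8 = 4.
(Structurally, H here is isomorphic to the dihedral group D_4.)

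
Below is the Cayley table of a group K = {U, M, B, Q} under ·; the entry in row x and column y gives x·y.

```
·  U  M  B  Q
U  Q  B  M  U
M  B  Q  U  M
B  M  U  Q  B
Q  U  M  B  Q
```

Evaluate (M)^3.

M

M^1 = M
M^2 = M·M = Q
M^3 = Q·M = M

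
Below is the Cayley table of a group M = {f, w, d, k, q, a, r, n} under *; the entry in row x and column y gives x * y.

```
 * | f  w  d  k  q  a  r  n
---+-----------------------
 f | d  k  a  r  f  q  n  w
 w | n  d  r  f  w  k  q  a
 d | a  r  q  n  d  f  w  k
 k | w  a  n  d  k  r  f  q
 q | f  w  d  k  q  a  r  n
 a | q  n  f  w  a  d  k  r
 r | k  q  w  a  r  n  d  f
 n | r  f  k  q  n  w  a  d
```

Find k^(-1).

First locate the identity: row q matches the header, so q is the identity.
Scan row k for q: k * n = q. Hence k^(-1) = n.

n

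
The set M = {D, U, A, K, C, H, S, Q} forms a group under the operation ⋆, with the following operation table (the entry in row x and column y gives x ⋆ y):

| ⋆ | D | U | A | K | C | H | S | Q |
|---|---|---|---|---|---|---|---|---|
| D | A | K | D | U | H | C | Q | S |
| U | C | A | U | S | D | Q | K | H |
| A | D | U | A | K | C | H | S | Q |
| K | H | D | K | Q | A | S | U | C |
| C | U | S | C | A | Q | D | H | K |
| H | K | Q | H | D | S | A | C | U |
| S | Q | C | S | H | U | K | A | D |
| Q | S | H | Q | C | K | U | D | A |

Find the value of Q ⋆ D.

S

Read row Q, column D: Q ⋆ D = S.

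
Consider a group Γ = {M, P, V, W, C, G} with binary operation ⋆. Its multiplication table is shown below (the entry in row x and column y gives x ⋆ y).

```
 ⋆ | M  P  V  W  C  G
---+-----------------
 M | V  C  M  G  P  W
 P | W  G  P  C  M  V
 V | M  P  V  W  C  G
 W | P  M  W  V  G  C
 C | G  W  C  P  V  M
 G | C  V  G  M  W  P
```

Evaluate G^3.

G^1 = G
G^2 = G ⋆ G = P
G^3 = P ⋆ G = V
(Structurally, Γ here is isomorphic to the symmetric group S_3.)

V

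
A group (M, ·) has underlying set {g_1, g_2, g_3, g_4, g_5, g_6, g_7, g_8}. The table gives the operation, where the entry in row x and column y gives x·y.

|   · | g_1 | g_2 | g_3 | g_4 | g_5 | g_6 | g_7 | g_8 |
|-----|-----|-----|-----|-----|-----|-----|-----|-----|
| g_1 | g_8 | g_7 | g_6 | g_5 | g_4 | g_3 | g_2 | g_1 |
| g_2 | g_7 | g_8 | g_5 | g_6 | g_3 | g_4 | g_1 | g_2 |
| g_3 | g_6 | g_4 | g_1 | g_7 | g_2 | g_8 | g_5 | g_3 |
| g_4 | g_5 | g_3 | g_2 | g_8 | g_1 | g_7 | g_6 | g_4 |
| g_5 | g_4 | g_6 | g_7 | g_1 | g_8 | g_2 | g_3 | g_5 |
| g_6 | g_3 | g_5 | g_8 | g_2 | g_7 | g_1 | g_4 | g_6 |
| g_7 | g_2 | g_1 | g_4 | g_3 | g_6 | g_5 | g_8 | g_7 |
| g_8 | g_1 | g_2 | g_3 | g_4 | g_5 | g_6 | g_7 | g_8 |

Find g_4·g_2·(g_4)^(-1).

The identity is g_8. In row g_4, the entry g_8 sits in column g_4, so g_4^(-1) = g_4.
g_4·g_2 = g_3
g_3·g_4 = g_7

g_7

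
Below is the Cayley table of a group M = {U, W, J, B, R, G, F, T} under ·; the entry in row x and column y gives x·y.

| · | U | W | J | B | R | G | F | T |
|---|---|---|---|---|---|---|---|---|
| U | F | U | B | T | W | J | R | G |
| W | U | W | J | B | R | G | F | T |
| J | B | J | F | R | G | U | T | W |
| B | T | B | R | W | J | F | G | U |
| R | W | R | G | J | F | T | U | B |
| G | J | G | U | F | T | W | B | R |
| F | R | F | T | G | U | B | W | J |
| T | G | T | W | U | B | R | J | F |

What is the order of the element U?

The identity element is W (its row matches the header).
U^1 = U
U^2 = U·U = F
U^3 = F·U = R
U^4 = R·U = W
The first power of U equal to the identity is U^4, so ord(U) = 4.

4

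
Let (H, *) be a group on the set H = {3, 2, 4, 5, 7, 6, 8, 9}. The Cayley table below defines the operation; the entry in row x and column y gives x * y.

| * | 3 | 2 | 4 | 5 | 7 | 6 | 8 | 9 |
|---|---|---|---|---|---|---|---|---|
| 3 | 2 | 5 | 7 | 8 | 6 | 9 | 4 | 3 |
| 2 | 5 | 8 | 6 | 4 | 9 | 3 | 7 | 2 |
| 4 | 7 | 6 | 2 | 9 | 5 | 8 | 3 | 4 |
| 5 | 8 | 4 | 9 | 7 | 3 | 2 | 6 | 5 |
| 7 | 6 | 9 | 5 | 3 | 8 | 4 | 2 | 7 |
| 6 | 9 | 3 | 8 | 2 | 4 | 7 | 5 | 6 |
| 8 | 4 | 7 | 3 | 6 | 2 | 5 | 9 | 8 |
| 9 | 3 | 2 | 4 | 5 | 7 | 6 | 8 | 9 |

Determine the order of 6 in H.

8

The identity element is 9 (its row matches the header).
6^1 = 6
6^2 = 6 * 6 = 7
6^3 = 7 * 6 = 4
6^4 = 4 * 6 = 8
6^5 = 8 * 6 = 5
6^6 = 5 * 6 = 2
6^7 = 2 * 6 = 3
6^8 = 3 * 6 = 9
The first power of 6 equal to the identity is 6^8, so ord(6) = 8.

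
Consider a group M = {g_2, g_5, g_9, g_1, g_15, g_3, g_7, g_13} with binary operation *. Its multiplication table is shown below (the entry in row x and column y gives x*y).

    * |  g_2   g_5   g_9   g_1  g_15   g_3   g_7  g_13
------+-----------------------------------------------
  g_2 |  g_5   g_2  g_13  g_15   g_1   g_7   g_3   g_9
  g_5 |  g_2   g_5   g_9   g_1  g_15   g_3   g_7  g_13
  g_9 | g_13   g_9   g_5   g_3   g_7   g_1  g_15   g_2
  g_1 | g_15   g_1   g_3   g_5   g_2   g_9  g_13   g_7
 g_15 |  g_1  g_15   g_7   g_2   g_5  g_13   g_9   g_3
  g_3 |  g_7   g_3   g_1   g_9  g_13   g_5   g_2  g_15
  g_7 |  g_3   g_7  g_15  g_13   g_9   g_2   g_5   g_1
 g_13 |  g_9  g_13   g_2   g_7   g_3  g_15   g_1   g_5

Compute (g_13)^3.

g_13

g_13^1 = g_13
g_13^2 = g_13*g_13 = g_5
g_13^3 = g_5*g_13 = g_13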